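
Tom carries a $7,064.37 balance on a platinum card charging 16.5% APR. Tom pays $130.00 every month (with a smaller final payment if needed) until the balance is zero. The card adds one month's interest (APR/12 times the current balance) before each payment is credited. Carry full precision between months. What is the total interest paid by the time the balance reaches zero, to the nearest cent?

$6,026.22

Monthly rate r = 16.5%/12 = 1.375% = 0.01375.
Payoff takes n = ⌈−ln(1 − rB₀/P)/ln(1+r)⌉ = ⌈100.695⌉ = 101 payments; the last is $90.59.
Total paid = 100·$130.00 + $90.59 = $13,090.59.
Total interest = total paid − principal = $13,090.59 − $7,064.37 = $6,026.22.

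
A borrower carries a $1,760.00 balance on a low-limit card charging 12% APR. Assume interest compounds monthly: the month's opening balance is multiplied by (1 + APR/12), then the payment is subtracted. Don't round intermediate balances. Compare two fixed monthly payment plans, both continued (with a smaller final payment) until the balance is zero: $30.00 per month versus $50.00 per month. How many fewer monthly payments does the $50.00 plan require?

Monthly rate r = 12%/12 = 1% = 0.01.
At $30.00/mo: n = ⌈−ln(1 − rB₀/P)/ln(1+r)⌉ = 89 payments (last $23.76); total interest = total paid − $1,760.00 = $903.76.
At $50.00/mo: 44 payments (last $30.21); total interest $420.21.
Payments saved = 89 − 44 = 45.

45 fewer payments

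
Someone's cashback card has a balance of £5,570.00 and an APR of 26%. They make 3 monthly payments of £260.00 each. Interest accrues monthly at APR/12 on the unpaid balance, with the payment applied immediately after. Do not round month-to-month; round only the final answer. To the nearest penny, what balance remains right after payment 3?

Monthly rate r = 26%/12 = 2.16667% = 0.0216667.
Each month: B ← B·(1+r) − £260.00.
Month 1: interest £120.68; balance after payment £5,430.68.
Month 2: interest £117.66; balance after payment £5,288.35.
Month 3: interest £114.58; balance after payment £5,142.93.

£5,142.93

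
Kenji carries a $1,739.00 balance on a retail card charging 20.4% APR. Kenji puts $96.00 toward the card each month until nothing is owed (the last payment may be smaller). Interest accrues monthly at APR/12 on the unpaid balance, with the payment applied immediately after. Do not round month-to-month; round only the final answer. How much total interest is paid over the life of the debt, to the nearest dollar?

$357

Monthly rate r = 20.4%/12 = 1.7% = 0.017.
Payoff takes n = ⌈−ln(1 − rB₀/P)/ln(1+r)⌉ = ⌈21.836⌉ = 22 payments; the last is $80.38.
Total paid = 21·$96.00 + $80.38 = $2,096.38.
Total interest = total paid − principal = $2,096.38 − $1,739.00 = $357.38.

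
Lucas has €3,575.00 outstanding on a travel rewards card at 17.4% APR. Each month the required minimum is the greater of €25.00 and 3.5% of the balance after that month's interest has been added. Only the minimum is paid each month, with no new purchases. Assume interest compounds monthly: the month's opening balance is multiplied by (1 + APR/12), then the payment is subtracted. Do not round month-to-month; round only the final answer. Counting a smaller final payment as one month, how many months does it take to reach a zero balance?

Monthly rate r = 17.4%/12 = 1.45% = 0.0145.
While 3.5% of the post-interest balance exceeds €25.00, each month B ← (B·(1+r))·(1 − 0.035), i.e. B shrinks by the factor (1+r)·0.965 = 0.97899.
This holds for months 1–77. Entering month 78 the balance is €697.09; 3.5% of the post-interest balance is now below €25.00, so the flat €25.00 minimum applies from here.
From month 78 a fixed €25.00 at rate r clears €697.09 in 36 more payments. Total: 77 + 36 = 113 months.

113 months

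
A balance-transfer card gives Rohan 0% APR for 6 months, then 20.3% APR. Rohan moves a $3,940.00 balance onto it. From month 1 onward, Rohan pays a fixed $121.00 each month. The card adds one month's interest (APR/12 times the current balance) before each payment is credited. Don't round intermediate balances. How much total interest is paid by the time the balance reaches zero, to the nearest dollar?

$1,090

Promo months 1–6 at r₀ = 0%/12 = 0; months 7+ at r₁ = 20.3%/12 = 0.0169167.
After month 6 (no interest yet): B = $3,940.00 − 6·$121.00 = $3,214.00.
Then at r₁ with $121.00/mo: n₂ = −ln(1 − r₁·B/P)/ln(1+r₁) ≈ 35.57 → 36 more payments.
Total paid = 41·$121.00 + $68.82 = $5,029.82; interest = $5,029.82 − $3,940.00 = $1,089.82.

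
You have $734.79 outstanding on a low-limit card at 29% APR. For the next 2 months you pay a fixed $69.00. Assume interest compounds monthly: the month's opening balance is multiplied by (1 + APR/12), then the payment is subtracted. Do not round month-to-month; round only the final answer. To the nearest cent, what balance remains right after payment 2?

Monthly rate r = 29%/12 = 2.41667% = 0.0241667.
Each month: B ← B·(1+r) − $69.00.
Month 1: interest $17.76; balance after payment $683.55.
Month 2: interest $16.52; balance after payment $631.07.

$631.07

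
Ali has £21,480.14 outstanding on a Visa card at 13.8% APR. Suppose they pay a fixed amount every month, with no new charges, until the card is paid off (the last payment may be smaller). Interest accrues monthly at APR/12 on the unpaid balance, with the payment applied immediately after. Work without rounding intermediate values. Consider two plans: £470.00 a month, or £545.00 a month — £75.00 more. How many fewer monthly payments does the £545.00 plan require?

13 fewer payments

Monthly rate r = 13.8%/12 = 1.15% = 0.0115.
At £470.00/mo: n = ⌈−ln(1 − rB₀/P)/ln(1+r)⌉ = 66 payments (last £100.06); total interest = total paid − £21,480.14 = £9,169.92.
At £545.00/mo: 53 payments (last £437.91); total interest £7,297.77.
Payments saved = 66 − 53 = 13.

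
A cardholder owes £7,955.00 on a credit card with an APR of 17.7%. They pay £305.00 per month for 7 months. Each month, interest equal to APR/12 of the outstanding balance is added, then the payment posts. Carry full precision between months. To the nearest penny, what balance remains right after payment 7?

Monthly rate r = 17.7%/12 = 1.475% = 0.01475.
Each month: B ← B·(1+r) − £305.00.
Month 1: interest £117.34; balance after payment £7,767.34.
Month 2: interest £114.57; balance after payment £7,576.90.
Month 3: interest £111.76; balance after payment £7,383.66.
Month 4: interest £108.91; balance after payment £7,187.57.
Month 5: interest £106.02; balance after payment £6,988.59.
Month 6: interest £103.08; balance after payment £6,786.67.
Month 7: interest £100.10; balance after payment £6,581.77.

£6,581.77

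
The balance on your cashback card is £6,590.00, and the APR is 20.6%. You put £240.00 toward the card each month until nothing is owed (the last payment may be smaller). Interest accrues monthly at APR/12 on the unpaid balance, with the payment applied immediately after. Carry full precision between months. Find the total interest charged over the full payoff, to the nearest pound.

£2,399

Monthly rate r = 20.6%/12 = 1.71667% = 0.0171667.
Payoff takes n = ⌈−ln(1 − rB₀/P)/ln(1+r)⌉ = ⌈37.452⌉ = 38 payments; the last is £108.89.
Total paid = 37·£240.00 + £108.89 = £8,988.89.
Total interest = total paid − principal = £8,988.89 − £6,590.00 = £2,398.89.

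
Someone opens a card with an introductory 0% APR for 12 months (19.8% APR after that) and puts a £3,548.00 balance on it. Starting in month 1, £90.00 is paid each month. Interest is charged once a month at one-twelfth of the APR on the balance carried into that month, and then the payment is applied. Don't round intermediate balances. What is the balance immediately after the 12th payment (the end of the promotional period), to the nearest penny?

£2,468.00

Promo months 1–12 at r₀ = 0%/12 = 0; months 13+ at r₁ = 19.8%/12 = 0.0165.
After month 12 (no interest yet): B = £3,548.00 − 12·£90.00 = £2,468.00.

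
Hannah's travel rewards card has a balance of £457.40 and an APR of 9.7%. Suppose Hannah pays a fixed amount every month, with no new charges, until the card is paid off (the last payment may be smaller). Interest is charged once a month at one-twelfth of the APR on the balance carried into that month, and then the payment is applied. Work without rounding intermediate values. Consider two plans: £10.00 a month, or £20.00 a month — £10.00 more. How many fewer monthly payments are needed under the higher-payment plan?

Monthly rate r = 9.7%/12 = 0.808333% = 0.00808333.
At £10.00/mo: n = ⌈−ln(1 − rB₀/P)/ln(1+r)⌉ = 58 payments (last £3.38); total interest = total paid − £457.40 = £115.98.
At £20.00/mo: 26 payments (last £7.80); total interest £50.40.
Payments saved = 58 − 26 = 32.

32 fewer payments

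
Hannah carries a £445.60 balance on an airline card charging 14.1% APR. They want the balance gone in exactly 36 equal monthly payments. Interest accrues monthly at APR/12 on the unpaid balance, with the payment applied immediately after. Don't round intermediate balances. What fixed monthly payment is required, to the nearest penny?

Monthly rate r = 14.1%/12 = 1.175% = 0.01175.
Level-payment amortization: P = B₀·r / (1 − (1+r)^(−n)) = 445.60·0.01175 / (1 − 1.01175^(−36)).
Denominator 1 − (1+r)^(−36) = 0.343304062.
P = 5.2358 / 0.343304062 ≈ 15.25.

£15.25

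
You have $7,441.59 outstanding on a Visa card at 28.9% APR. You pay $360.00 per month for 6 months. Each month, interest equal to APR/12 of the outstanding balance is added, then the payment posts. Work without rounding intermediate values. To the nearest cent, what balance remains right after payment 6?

$6,289.46

Monthly rate r = 28.9%/12 = 2.40833% = 0.0240833.
Each month: B ← B·(1+r) − $360.00.
Month 1: interest $179.22; balance after payment $7,260.81.
Month 2: interest $174.86; balance after payment $7,075.67.
Month 3: interest $170.41; balance after payment $6,886.08.
Month 4: interest $165.84; balance after payment $6,691.92.
Month 5: interest $161.16; balance after payment $6,493.08.
Month 6: interest $156.38; balance after payment $6,289.46.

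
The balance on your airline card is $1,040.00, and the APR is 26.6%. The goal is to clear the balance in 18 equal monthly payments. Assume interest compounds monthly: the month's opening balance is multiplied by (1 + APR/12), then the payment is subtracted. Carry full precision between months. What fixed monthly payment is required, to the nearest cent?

$70.70

Monthly rate r = 26.6%/12 = 2.21667% = 0.0221667.
Level-payment amortization: P = B₀·r / (1 − (1+r)^(−n)) = 1040.00·0.0221667 / (1 − 1.02217^(−18)).
Denominator 1 − (1+r)^(−18) = 0.326078763.
P = 23.0533 / 0.326078763 ≈ 70.70.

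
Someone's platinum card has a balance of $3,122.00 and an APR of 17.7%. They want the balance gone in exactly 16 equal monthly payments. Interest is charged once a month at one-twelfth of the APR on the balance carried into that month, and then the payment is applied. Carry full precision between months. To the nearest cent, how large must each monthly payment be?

$220.48

Monthly rate r = 17.7%/12 = 1.475% = 0.01475.
Level-payment amortization: P = B₀·r / (1 − (1+r)^(−n)) = 3122.00·0.01475 / (1 − 1.01475^(−16)).
Denominator 1 − (1+r)^(−16) = 0.208856908.
P = 46.0495 / 0.208856908 ≈ 220.48.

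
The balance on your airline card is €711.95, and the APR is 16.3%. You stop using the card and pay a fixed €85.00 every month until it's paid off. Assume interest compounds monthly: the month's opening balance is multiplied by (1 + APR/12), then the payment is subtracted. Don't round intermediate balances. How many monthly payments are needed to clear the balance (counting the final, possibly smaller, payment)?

9 payments

Monthly rate r = 16.3%/12 = 1.35833% = 0.0135833.
Recurrence: B ← B·(1+r) − €85.00.
Month 1: interest €9.67; balance after payment €636.62.
Month 2: interest €8.65; balance after payment €560.27.
Closed form: n = −ln(1 − rB₀/P)/ln(1+r) = −ln(0.88623)/ln(1.01358) ≈ 8.952, so the balance reaches zero during payment 9.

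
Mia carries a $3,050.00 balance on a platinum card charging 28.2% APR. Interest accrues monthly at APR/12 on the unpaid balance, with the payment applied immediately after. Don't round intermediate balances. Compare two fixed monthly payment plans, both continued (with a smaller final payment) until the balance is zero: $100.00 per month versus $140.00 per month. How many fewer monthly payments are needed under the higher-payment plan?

Monthly rate r = 28.2%/12 = 2.35% = 0.0235.
At $100.00/mo: n = ⌈−ln(1 − rB₀/P)/ln(1+r)⌉ = 55 payments (last $30.84); total interest = total paid − $3,050.00 = $2,380.84.
At $140.00/mo: 31 payments (last $123.86); total interest $1,273.86.
Payments saved = 55 − 31 = 24.

24 fewer payments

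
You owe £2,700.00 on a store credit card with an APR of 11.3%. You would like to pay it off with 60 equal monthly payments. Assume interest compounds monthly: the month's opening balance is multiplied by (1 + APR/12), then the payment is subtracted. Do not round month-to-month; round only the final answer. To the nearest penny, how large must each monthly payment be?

Monthly rate r = 11.3%/12 = 0.941667% = 0.00941667.
Level-payment amortization: P = B₀·r / (1 − (1+r)^(−n)) = 2700.00·0.00941667 / (1 − 1.00942^(−60)).
Denominator 1 − (1+r)^(−60) = 0.430135334.
P = 25.425 / 0.430135334 ≈ 59.11.

£59.11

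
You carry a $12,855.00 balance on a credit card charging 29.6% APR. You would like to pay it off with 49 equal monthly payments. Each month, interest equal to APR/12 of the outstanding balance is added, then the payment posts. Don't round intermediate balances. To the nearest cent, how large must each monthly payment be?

Monthly rate r = 29.6%/12 = 2.46667% = 0.0246667.
Level-payment amortization: P = B₀·r / (1 − (1+r)^(−n)) = 12855.00·0.0246667 / (1 − 1.02467^(−49)).
Denominator 1 − (1+r)^(−49) = 0.696993332.
P = 317.09 / 0.696993332 ≈ 454.94.

$454.94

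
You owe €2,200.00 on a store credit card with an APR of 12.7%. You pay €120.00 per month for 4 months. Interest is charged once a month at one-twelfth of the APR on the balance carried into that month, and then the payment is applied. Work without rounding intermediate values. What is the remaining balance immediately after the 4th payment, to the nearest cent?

€1,806.95

Monthly rate r = 12.7%/12 = 1.05833% = 0.0105833.
Each month: B ← B·(1+r) − €120.00.
Month 1: interest €23.28; balance after payment €2,103.28.
Month 2: interest €22.26; balance after payment €2,005.54.
Month 3: interest €21.23; balance after payment €1,906.77.
Month 4: interest €20.18; balance after payment €1,806.95.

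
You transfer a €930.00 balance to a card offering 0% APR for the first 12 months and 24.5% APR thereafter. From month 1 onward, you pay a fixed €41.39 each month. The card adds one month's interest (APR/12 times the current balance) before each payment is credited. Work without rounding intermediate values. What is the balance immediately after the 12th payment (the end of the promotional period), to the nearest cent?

€433.32

Promo months 1–12 at r₀ = 0%/12 = 0; months 13+ at r₁ = 24.5%/12 = 0.0204167.
After month 12 (no interest yet): B = €930.00 − 12·€41.39 = €433.32.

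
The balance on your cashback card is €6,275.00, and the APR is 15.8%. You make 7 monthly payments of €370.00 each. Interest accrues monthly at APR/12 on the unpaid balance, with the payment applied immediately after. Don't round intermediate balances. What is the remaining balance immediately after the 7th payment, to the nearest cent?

€4,182.12

Monthly rate r = 15.8%/12 = 1.31667% = 0.0131667.
Each month: B ← B·(1+r) − €370.00.
Month 1: interest €82.62; balance after payment €5,987.62.
Month 2: interest €78.84; balance after payment €5,696.46.
Month 3: interest €75.00; balance after payment €5,401.46.
Month 4: interest €71.12; balance after payment €5,102.58.
Month 5: interest €67.18; balance after payment €4,799.76.
Month 6: interest €63.20; balance after payment €4,492.96.
Month 7: interest €59.16; balance after payment €4,182.12.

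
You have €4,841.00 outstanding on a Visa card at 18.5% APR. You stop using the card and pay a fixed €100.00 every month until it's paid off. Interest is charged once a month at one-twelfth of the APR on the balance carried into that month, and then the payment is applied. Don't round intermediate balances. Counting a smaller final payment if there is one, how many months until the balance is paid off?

Monthly rate r = 18.5%/12 = 1.54167% = 0.0154167.
Recurrence: B ← B·(1+r) − €100.00.
Month 1: interest €74.63; balance after payment €4,815.63.
Month 2: interest €74.24; balance after payment €4,789.87.
Closed form: n = −ln(1 − rB₀/P)/ln(1+r) = −ln(0.25368)/ln(1.01542) ≈ 89.658, so the balance reaches zero during payment 90.

90 payments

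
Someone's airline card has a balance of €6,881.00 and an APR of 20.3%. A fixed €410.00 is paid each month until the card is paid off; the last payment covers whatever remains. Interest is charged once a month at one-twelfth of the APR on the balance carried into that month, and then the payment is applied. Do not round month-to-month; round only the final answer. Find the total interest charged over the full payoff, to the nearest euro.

€1,281

Monthly rate r = 20.3%/12 = 1.69167% = 0.0169167.
Payoff takes n = ⌈−ln(1 − rB₀/P)/ln(1+r)⌉ = ⌈19.907⌉ = 20 payments; the last is €372.35.
Total paid = 19·€410.00 + €372.35 = €8,162.35.
Total interest = total paid − principal = €8,162.35 − €6,881.00 = €1,281.35.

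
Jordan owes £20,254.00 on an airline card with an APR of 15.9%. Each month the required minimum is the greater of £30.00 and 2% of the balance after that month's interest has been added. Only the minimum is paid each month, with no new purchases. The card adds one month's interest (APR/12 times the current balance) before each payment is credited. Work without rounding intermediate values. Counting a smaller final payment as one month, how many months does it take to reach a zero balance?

453 months

Monthly rate r = 15.9%/12 = 1.325% = 0.01325.
While 2% of the post-interest balance exceeds £30.00, each month B ← (B·(1+r))·(1 − 0.02), i.e. B shrinks by the factor (1+r)·0.98 = 0.99299.
This holds for months 1–372. Entering month 373 the balance is £1,476.35; 2% of the post-interest balance is now below £30.00, so the flat £30.00 minimum applies from here.
From month 373 a fixed £30.00 at rate r clears £1,476.35 in 81 more payments. Total: 372 + 81 = 453 months.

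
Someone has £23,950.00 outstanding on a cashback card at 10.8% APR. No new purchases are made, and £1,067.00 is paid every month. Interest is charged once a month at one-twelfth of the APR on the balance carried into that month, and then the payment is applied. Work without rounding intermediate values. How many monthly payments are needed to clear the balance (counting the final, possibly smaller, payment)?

26 payments

Monthly rate r = 10.8%/12 = 0.9% = 0.009.
Recurrence: B ← B·(1+r) − £1,067.00.
Month 1: interest £215.55; balance after payment £23,098.55.
Month 2: interest £207.89; balance after payment £22,239.44.
Closed form: n = −ln(1 − rB₀/P)/ln(1+r) = −ln(0.79799)/ln(1.009) ≈ 25.187, so the balance reaches zero during payment 26.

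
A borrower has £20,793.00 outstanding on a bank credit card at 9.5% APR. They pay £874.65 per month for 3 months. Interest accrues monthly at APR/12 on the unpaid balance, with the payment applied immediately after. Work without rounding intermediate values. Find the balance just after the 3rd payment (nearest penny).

£18,645.98

Monthly rate r = 9.5%/12 = 0.791667% = 0.00791667.
Each month: B ← B·(1+r) − £874.65.
Month 1: interest £164.61; balance after payment £20,082.96.
Month 2: interest £158.99; balance after payment £19,367.30.
Month 3: interest £153.32; balance after payment £18,645.98.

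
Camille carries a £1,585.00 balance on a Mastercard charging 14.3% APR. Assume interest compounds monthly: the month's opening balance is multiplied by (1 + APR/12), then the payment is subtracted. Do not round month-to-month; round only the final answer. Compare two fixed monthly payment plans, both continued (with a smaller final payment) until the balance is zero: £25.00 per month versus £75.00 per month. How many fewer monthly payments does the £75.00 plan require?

94 fewer payments

Monthly rate r = 14.3%/12 = 1.19167% = 0.0119167.
At £25.00/mo: n = ⌈−ln(1 − rB₀/P)/ln(1+r)⌉ = 119 payments (last £22.71); total interest = total paid − £1,585.00 = £1,387.71.
At £75.00/mo: 25 payments (last £37.01); total interest £252.01.
Payments saved = 119 − 25 = 94.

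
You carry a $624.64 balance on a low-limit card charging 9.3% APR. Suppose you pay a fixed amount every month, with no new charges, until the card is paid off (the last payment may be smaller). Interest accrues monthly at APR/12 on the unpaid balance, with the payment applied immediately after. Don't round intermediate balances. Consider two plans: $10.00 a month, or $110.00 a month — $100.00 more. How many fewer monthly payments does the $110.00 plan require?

80 fewer payments

Monthly rate r = 9.3%/12 = 0.775% = 0.00775.
At $10.00/mo: n = ⌈−ln(1 − rB₀/P)/ln(1+r)⌉ = 86 payments (last $7.29); total interest = total paid − $624.64 = $232.65.
At $110.00/mo: 6 payments (last $91.33); total interest $16.69.
Payments saved = 86 − 6 = 80.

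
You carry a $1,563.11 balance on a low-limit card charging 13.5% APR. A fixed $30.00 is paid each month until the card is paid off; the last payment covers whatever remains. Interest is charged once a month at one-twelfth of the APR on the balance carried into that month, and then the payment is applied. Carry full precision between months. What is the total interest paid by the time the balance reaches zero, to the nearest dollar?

$803

Monthly rate r = 13.5%/12 = 1.125% = 0.01125.
Payoff takes n = ⌈−ln(1 − rB₀/P)/ln(1+r)⌉ = ⌈78.866⌉ = 79 payments; the last is $26.00.
Total paid = 78·$30.00 + $26.00 = $2,366.00.
Total interest = total paid − principal = $2,366.00 − $1,563.11 = $802.89.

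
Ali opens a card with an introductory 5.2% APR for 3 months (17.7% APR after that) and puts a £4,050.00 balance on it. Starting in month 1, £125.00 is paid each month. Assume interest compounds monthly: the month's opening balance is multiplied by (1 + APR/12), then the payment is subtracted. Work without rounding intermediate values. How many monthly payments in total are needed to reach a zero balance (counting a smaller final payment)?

Promo months 1–3 at r₀ = 5.2%/12 = 0.00433333; months 4+ at r₁ = 17.7%/12 = 0.01475.
After month 3: iterate B ← B·(1+r₀) − £125.00 for 3 months → £3,726.25.
Then at r₁ with £125.00/mo: n₂ = −ln(1 − r₁·B/P)/ln(1+r₁) ≈ 39.56 → 40 more payments.

43 months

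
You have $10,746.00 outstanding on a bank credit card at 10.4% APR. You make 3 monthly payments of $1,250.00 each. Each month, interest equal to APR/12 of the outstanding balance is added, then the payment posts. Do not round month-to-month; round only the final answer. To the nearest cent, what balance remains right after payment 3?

Monthly rate r = 10.4%/12 = 0.866667% = 0.00866667.
Each month: B ← B·(1+r) − $1,250.00.
Month 1: interest $93.13; balance after payment $9,589.13.
Month 2: interest $83.11; balance after payment $8,422.24.
Month 3: interest $72.99; balance after payment $7,245.23.

$7,245.23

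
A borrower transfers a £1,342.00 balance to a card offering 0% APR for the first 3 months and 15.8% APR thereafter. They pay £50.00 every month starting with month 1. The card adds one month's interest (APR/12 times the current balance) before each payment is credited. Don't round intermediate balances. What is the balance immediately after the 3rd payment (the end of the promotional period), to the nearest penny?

Promo months 1–3 at r₀ = 0%/12 = 0; months 4+ at r₁ = 15.8%/12 = 0.0131667.
After month 3 (no interest yet): B = £1,342.00 − 3·£50.00 = £1,192.00.

£1,192.00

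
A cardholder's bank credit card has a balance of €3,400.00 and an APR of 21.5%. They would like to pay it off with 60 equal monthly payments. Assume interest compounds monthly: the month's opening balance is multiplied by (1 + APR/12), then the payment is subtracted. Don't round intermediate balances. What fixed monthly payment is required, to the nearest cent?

€92.94

Monthly rate r = 21.5%/12 = 1.79167% = 0.0179167.
Level-payment amortization: P = B₀·r / (1 − (1+r)^(−n)) = 3400.00·0.0179167 / (1 − 1.01792^(−60)).
Denominator 1 − (1+r)^(−60) = 0.65543871.
P = 60.9167 / 0.65543871 ≈ 92.94.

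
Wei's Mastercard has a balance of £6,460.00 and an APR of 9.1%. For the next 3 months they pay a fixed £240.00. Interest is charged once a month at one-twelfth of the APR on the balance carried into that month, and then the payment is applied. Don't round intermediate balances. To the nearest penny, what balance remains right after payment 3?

Monthly rate r = 9.1%/12 = 0.758333% = 0.00758333.
Each month: B ← B·(1+r) − £240.00.
Month 1: interest £48.99; balance after payment £6,268.99.
Month 2: interest £47.54; balance after payment £6,076.53.
Month 3: interest £46.08; balance after payment £5,882.61.

£5,882.61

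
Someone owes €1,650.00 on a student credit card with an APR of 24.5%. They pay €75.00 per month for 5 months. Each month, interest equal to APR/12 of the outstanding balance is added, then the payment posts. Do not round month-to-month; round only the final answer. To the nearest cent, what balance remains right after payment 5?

Monthly rate r = 24.5%/12 = 2.04167% = 0.0204167.
Each month: B ← B·(1+r) − €75.00.
Month 1: interest €33.69; balance after payment €1,608.69.
Month 2: interest €32.84; balance after payment €1,566.53.
Month 3: interest €31.98; balance after payment €1,523.51.
Month 4: interest €31.11; balance after payment €1,479.62.
Month 5: interest €30.21; balance after payment €1,434.83.

€1,434.83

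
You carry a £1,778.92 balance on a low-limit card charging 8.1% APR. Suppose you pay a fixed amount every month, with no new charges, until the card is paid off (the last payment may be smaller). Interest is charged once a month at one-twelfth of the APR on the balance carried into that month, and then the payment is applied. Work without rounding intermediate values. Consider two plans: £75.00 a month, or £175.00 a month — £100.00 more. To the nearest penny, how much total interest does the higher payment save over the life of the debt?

£95.92

Monthly rate r = 8.1%/12 = 0.675% = 0.00675.
At £75.00/mo: n = ⌈−ln(1 − rB₀/P)/ln(1+r)⌉ = 26 payments (last £70.17); total interest = total paid − £1,778.92 = £166.25.
At £175.00/mo: 11 payments (last £99.25); total interest £70.33.
Interest saved = £166.25 − £70.33 = £95.92.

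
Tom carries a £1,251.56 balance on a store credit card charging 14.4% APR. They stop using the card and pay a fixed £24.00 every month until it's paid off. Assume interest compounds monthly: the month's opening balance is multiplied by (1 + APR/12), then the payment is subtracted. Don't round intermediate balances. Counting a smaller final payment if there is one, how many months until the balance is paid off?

83 months

Monthly rate r = 14.4%/12 = 1.2% = 0.012.
Recurrence: B ← B·(1+r) − £24.00.
Month 1: interest £15.02; balance after payment £1,242.58.
Month 2: interest £14.91; balance after payment £1,233.49.
Closed form: n = −ln(1 − rB₀/P)/ln(1+r) = −ln(0.37422)/ln(1.012) ≈ 82.400, so the balance reaches zero during payment 83.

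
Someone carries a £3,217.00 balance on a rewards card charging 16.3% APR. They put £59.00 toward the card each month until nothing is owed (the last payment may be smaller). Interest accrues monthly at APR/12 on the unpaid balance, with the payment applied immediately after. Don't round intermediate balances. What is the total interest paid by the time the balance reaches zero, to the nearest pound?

Monthly rate r = 16.3%/12 = 1.35833% = 0.0135833.
Payoff takes n = ⌈−ln(1 − rB₀/P)/ln(1+r)⌉ = ⌈100.025⌉ = 101 payments; the last is £1.48.
Total paid = 100·£59.00 + £1.48 = £5,901.48.
Total interest = total paid − principal = £5,901.48 − £3,217.00 = £2,684.48.

£2,684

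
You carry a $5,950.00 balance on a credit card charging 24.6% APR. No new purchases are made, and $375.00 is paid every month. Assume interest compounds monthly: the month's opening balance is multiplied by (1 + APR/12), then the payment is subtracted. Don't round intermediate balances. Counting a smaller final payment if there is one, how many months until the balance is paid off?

20 months

Monthly rate r = 24.6%/12 = 2.05% = 0.0205.
Recurrence: B ← B·(1+r) − $375.00.
Month 1: interest $121.98; balance after payment $5,696.98.
Month 2: interest $116.79; balance after payment $5,438.76.
Closed form: n = −ln(1 − rB₀/P)/ln(1+r) = −ln(0.67473)/ln(1.0205) ≈ 19.388, so the balance reaches zero during payment 20.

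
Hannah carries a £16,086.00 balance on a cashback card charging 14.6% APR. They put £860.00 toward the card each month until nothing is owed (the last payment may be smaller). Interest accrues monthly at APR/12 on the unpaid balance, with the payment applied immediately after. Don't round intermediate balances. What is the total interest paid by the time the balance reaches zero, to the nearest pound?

£2,278

Monthly rate r = 14.6%/12 = 1.21667% = 0.0121667.
Payoff takes n = ⌈−ln(1 − rB₀/P)/ln(1+r)⌉ = ⌈21.352⌉ = 22 payments; the last is £304.13.
Total paid = 21·£860.00 + £304.13 = £18,364.13.
Total interest = total paid − principal = £18,364.13 − £16,086.00 = £2,278.13.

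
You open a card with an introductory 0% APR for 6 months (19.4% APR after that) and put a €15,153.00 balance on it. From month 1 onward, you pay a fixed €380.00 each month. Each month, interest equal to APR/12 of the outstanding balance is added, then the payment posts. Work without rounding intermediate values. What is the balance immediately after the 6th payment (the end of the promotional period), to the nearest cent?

Promo months 1–6 at r₀ = 0%/12 = 0; months 7+ at r₁ = 19.4%/12 = 0.0161667.
After month 6 (no interest yet): B = €15,153.00 − 6·€380.00 = €12,873.00.

€12,873.00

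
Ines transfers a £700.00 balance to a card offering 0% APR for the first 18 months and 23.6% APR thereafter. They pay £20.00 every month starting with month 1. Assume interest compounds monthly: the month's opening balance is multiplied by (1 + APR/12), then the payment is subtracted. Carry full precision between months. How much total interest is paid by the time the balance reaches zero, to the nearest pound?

Promo months 1–18 at r₀ = 0%/12 = 0; months 19+ at r₁ = 23.6%/12 = 0.0196667.
After month 18 (no interest yet): B = £700.00 − 18·£20.00 = £340.00.
Then at r₁ with £20.00/mo: n₂ = −ln(1 − r₁·B/P)/ln(1+r₁) ≈ 20.90 → 21 more payments.
Total paid = 38·£20.00 + £17.94 = £777.94; interest = £777.94 − £700.00 = £77.94.

£78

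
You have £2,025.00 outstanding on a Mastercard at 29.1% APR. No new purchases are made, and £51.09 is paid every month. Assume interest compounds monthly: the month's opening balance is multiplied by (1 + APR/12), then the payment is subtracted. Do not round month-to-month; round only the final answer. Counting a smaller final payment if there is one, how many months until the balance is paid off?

136 months

Monthly rate r = 29.1%/12 = 2.425% = 0.02425.
Recurrence: B ← B·(1+r) − £51.09.
Month 1: interest £49.11; balance after payment £2,023.02.
Month 2: interest £49.06; balance after payment £2,020.98.
Closed form: n = −ln(1 − rB₀/P)/ln(1+r) = −ln(0.038829)/ln(1.02425) ≈ 135.581, so the balance reaches zero during payment 136.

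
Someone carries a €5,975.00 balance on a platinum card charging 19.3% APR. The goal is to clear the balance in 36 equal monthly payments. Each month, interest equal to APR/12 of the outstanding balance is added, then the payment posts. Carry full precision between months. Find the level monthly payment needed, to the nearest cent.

Monthly rate r = 19.3%/12 = 1.60833% = 0.0160833.
Level-payment amortization: P = B₀·r / (1 − (1+r)^(−n)) = 5975.00·0.0160833 / (1 − 1.01608^(−36)).
Denominator 1 − (1+r)^(−36) = 0.436953581.
P = 96.0979 / 0.436953581 ≈ 219.93.

€219.93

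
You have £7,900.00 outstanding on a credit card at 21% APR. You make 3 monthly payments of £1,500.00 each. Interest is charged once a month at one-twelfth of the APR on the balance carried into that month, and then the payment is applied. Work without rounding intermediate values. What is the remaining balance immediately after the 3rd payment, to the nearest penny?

Monthly rate r = 21%/12 = 1.75% = 0.0175.
Each month: B ← B·(1+r) − £1,500.00.
Month 1: interest £138.25; balance after payment £6,538.25.
Month 2: interest £114.42; balance after payment £5,152.67.
Month 3: interest £90.17; balance after payment £3,742.84.

£3,742.84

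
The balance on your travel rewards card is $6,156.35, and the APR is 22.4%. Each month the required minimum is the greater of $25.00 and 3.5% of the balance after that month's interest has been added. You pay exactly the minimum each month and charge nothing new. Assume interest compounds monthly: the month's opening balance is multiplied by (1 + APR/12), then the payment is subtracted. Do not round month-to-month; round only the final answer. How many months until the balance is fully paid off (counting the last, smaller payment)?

Monthly rate r = 22.4%/12 = 1.86667% = 0.0186667.
While 3.5% of the post-interest balance exceeds $25.00, each month B ← (B·(1+r))·(1 − 0.035), i.e. B shrinks by the factor (1+r)·0.965 = 0.98301.
This holds for months 1–127. Entering month 128 the balance is $698.82; 3.5% of the post-interest balance is now below $25.00, so the flat $25.00 minimum applies from here.
From month 128 a fixed $25.00 at rate r clears $698.82 in 40 more payments. Total: 127 + 40 = 167 months.

167 months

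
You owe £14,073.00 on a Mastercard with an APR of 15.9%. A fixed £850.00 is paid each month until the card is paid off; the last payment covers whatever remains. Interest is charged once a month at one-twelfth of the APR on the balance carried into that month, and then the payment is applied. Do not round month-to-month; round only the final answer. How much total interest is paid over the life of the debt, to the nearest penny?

£1,920.37

Monthly rate r = 15.9%/12 = 1.325% = 0.01325.
Payoff takes n = ⌈−ln(1 − rB₀/P)/ln(1+r)⌉ = ⌈18.815⌉ = 19 payments; the last is £693.37.
Total paid = 18·£850.00 + £693.37 = £15,993.37.
Total interest = total paid − principal = £15,993.37 − £14,073.00 = £1,920.37.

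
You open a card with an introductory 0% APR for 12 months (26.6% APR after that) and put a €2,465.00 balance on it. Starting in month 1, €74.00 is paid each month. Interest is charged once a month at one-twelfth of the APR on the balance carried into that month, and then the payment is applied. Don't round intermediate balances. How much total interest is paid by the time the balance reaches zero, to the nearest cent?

Promo months 1–12 at r₀ = 0%/12 = 0; months 13+ at r₁ = 26.6%/12 = 0.0221667.
After month 12 (no interest yet): B = €2,465.00 − 12·€74.00 = €1,577.00.
Then at r₁ with €74.00/mo: n₂ = −ln(1 − r₁·B/P)/ln(1+r₁) ≈ 29.16 → 30 more payments.
Total paid = 41·€74.00 + €12.21 = €3,046.21; interest = €3,046.21 − €2,465.00 = €581.21.

€581.21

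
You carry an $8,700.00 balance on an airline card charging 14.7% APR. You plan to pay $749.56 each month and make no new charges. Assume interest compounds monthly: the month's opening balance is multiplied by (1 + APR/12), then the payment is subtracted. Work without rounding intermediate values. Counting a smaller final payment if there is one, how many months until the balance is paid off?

13 months

Monthly rate r = 14.7%/12 = 1.225% = 0.01225.
Recurrence: B ← B·(1+r) − $749.56.
Month 1: interest $106.57; balance after payment $8,057.02.
Month 2: interest $98.70; balance after payment $7,406.15.
Closed form: n = −ln(1 − rB₀/P)/ln(1+r) = −ln(0.85782)/ln(1.01225) ≈ 12.596, so the balance reaches zero during payment 13.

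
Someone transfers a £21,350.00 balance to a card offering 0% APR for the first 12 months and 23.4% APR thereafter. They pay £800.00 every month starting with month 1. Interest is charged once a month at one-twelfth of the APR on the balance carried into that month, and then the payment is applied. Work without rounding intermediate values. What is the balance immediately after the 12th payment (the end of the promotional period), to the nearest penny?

£11,750.00

Promo months 1–12 at r₀ = 0%/12 = 0; months 13+ at r₁ = 23.4%/12 = 0.0195.
After month 12 (no interest yet): B = £21,350.00 − 12·£800.00 = £11,750.00.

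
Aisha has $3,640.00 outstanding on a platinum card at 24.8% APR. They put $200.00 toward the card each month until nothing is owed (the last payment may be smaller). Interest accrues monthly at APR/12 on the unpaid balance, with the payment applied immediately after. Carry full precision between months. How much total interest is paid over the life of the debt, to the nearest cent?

Monthly rate r = 24.8%/12 = 2.06667% = 0.0206667.
Payoff takes n = ⌈−ln(1 − rB₀/P)/ln(1+r)⌉ = ⌈23.065⌉ = 24 payments; the last is $13.13.
Total paid = 23·$200.00 + $13.13 = $4,613.13.
Total interest = total paid − principal = $4,613.13 − $3,640.00 = $973.13.

$973.13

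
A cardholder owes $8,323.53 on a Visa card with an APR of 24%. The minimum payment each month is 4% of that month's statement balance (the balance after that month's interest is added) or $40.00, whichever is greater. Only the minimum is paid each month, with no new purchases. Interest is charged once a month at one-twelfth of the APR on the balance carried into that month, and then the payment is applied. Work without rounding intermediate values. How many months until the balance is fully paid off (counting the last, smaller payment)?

Monthly rate r = 24%/12 = 2% = 0.02.
While 4% of the post-interest balance exceeds $40.00, each month B ← (B·(1+r))·(1 − 0.04), i.e. B shrinks by the factor (1+r)·0.96 = 0.9792.
This holds for months 1–102. Entering month 103 the balance is $975.42; 4% of the post-interest balance is now below $40.00, so the flat $40.00 minimum applies from here.
From month 103 a fixed $40.00 at rate r clears $975.42 in 34 more payments. Total: 102 + 34 = 136 months.

136 months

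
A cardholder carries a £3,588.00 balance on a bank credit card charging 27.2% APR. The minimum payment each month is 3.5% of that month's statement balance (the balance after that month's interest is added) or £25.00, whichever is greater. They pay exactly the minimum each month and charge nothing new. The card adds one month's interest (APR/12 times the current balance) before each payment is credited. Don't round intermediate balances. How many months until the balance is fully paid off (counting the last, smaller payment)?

169 months

Monthly rate r = 27.2%/12 = 2.26667% = 0.0226667.
While 3.5% of the post-interest balance exceeds £25.00, each month B ← (B·(1+r))·(1 − 0.035), i.e. B shrinks by the factor (1+r)·0.965 = 0.98687.
This holds for months 1–124. Entering month 125 the balance is £697.06; 3.5% of the post-interest balance is now below £25.00, so the flat £25.00 minimum applies from here.
From month 125 a fixed £25.00 at rate r clears £697.06 in 45 more payments. Total: 124 + 45 = 169 months.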